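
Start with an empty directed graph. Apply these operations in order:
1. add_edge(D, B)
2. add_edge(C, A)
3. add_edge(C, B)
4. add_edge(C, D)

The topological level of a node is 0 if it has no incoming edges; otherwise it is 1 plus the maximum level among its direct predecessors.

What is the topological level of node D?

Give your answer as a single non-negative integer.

Op 1: add_edge(D, B). Edges now: 1
Op 2: add_edge(C, A). Edges now: 2
Op 3: add_edge(C, B). Edges now: 3
Op 4: add_edge(C, D). Edges now: 4
Compute levels (Kahn BFS):
  sources (in-degree 0): C
  process C: level=0
    C->A: in-degree(A)=0, level(A)=1, enqueue
    C->B: in-degree(B)=1, level(B)>=1
    C->D: in-degree(D)=0, level(D)=1, enqueue
  process A: level=1
  process D: level=1
    D->B: in-degree(B)=0, level(B)=2, enqueue
  process B: level=2
All levels: A:1, B:2, C:0, D:1
level(D) = 1

Answer: 1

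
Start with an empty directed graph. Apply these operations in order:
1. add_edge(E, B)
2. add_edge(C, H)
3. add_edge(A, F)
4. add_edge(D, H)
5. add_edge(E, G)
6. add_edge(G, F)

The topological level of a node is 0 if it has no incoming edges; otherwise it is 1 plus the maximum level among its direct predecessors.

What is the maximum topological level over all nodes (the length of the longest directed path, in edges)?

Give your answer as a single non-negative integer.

Op 1: add_edge(E, B). Edges now: 1
Op 2: add_edge(C, H). Edges now: 2
Op 3: add_edge(A, F). Edges now: 3
Op 4: add_edge(D, H). Edges now: 4
Op 5: add_edge(E, G). Edges now: 5
Op 6: add_edge(G, F). Edges now: 6
Compute levels (Kahn BFS):
  sources (in-degree 0): A, C, D, E
  process A: level=0
    A->F: in-degree(F)=1, level(F)>=1
  process C: level=0
    C->H: in-degree(H)=1, level(H)>=1
  process D: level=0
    D->H: in-degree(H)=0, level(H)=1, enqueue
  process E: level=0
    E->B: in-degree(B)=0, level(B)=1, enqueue
    E->G: in-degree(G)=0, level(G)=1, enqueue
  process H: level=1
  process B: level=1
  process G: level=1
    G->F: in-degree(F)=0, level(F)=2, enqueue
  process F: level=2
All levels: A:0, B:1, C:0, D:0, E:0, F:2, G:1, H:1
max level = 2

Answer: 2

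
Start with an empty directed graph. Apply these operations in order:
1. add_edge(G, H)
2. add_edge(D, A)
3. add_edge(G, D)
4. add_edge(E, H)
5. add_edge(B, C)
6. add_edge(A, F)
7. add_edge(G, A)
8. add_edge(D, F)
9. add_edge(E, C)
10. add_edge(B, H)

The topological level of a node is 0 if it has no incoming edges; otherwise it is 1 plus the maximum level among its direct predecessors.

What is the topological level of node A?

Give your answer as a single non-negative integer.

Op 1: add_edge(G, H). Edges now: 1
Op 2: add_edge(D, A). Edges now: 2
Op 3: add_edge(G, D). Edges now: 3
Op 4: add_edge(E, H). Edges now: 4
Op 5: add_edge(B, C). Edges now: 5
Op 6: add_edge(A, F). Edges now: 6
Op 7: add_edge(G, A). Edges now: 7
Op 8: add_edge(D, F). Edges now: 8
Op 9: add_edge(E, C). Edges now: 9
Op 10: add_edge(B, H). Edges now: 10
Compute levels (Kahn BFS):
  sources (in-degree 0): B, E, G
  process B: level=0
    B->C: in-degree(C)=1, level(C)>=1
    B->H: in-degree(H)=2, level(H)>=1
  process E: level=0
    E->C: in-degree(C)=0, level(C)=1, enqueue
    E->H: in-degree(H)=1, level(H)>=1
  process G: level=0
    G->A: in-degree(A)=1, level(A)>=1
    G->D: in-degree(D)=0, level(D)=1, enqueue
    G->H: in-degree(H)=0, level(H)=1, enqueue
  process C: level=1
  process D: level=1
    D->A: in-degree(A)=0, level(A)=2, enqueue
    D->F: in-degree(F)=1, level(F)>=2
  process H: level=1
  process A: level=2
    A->F: in-degree(F)=0, level(F)=3, enqueue
  process F: level=3
All levels: A:2, B:0, C:1, D:1, E:0, F:3, G:0, H:1
level(A) = 2

Answer: 2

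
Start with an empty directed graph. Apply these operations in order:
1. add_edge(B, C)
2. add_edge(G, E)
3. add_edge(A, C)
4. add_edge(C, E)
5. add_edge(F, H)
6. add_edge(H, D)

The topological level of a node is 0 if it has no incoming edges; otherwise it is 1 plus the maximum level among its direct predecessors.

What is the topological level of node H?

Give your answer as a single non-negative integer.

Op 1: add_edge(B, C). Edges now: 1
Op 2: add_edge(G, E). Edges now: 2
Op 3: add_edge(A, C). Edges now: 3
Op 4: add_edge(C, E). Edges now: 4
Op 5: add_edge(F, H). Edges now: 5
Op 6: add_edge(H, D). Edges now: 6
Compute levels (Kahn BFS):
  sources (in-degree 0): A, B, F, G
  process A: level=0
    A->C: in-degree(C)=1, level(C)>=1
  process B: level=0
    B->C: in-degree(C)=0, level(C)=1, enqueue
  process F: level=0
    F->H: in-degree(H)=0, level(H)=1, enqueue
  process G: level=0
    G->E: in-degree(E)=1, level(E)>=1
  process C: level=1
    C->E: in-degree(E)=0, level(E)=2, enqueue
  process H: level=1
    H->D: in-degree(D)=0, level(D)=2, enqueue
  process E: level=2
  process D: level=2
All levels: A:0, B:0, C:1, D:2, E:2, F:0, G:0, H:1
level(H) = 1

Answer: 1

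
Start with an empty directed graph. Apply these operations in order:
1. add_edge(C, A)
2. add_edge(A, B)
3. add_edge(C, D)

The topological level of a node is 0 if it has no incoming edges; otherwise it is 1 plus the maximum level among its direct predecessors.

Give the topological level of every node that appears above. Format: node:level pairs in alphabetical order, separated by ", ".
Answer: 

Op 1: add_edge(C, A). Edges now: 1
Op 2: add_edge(A, B). Edges now: 2
Op 3: add_edge(C, D). Edges now: 3
Compute levels (Kahn BFS):
  sources (in-degree 0): C
  process C: level=0
    C->A: in-degree(A)=0, level(A)=1, enqueue
    C->D: in-degree(D)=0, level(D)=1, enqueue
  process A: level=1
    A->B: in-degree(B)=0, level(B)=2, enqueue
  process D: level=1
  process B: level=2
All levels: A:1, B:2, C:0, D:1

Answer: A:1, B:2, C:0, D:1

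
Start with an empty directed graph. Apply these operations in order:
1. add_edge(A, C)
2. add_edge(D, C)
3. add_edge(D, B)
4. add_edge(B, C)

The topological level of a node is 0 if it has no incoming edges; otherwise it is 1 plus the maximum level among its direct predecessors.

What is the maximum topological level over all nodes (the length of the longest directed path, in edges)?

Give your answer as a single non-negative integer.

Answer: 2

Derivation:
Op 1: add_edge(A, C). Edges now: 1
Op 2: add_edge(D, C). Edges now: 2
Op 3: add_edge(D, B). Edges now: 3
Op 4: add_edge(B, C). Edges now: 4
Compute levels (Kahn BFS):
  sources (in-degree 0): A, D
  process A: level=0
    A->C: in-degree(C)=2, level(C)>=1
  process D: level=0
    D->B: in-degree(B)=0, level(B)=1, enqueue
    D->C: in-degree(C)=1, level(C)>=1
  process B: level=1
    B->C: in-degree(C)=0, level(C)=2, enqueue
  process C: level=2
All levels: A:0, B:1, C:2, D:0
max level = 2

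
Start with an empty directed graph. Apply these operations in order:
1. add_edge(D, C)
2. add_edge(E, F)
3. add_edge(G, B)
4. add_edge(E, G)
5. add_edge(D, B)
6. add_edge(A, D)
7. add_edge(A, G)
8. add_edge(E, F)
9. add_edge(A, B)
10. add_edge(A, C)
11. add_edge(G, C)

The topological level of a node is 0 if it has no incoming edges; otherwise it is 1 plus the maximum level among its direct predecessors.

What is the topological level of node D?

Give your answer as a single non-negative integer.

Answer: 1

Derivation:
Op 1: add_edge(D, C). Edges now: 1
Op 2: add_edge(E, F). Edges now: 2
Op 3: add_edge(G, B). Edges now: 3
Op 4: add_edge(E, G). Edges now: 4
Op 5: add_edge(D, B). Edges now: 5
Op 6: add_edge(A, D). Edges now: 6
Op 7: add_edge(A, G). Edges now: 7
Op 8: add_edge(E, F) (duplicate, no change). Edges now: 7
Op 9: add_edge(A, B). Edges now: 8
Op 10: add_edge(A, C). Edges now: 9
Op 11: add_edge(G, C). Edges now: 10
Compute levels (Kahn BFS):
  sources (in-degree 0): A, E
  process A: level=0
    A->B: in-degree(B)=2, level(B)>=1
    A->C: in-degree(C)=2, level(C)>=1
    A->D: in-degree(D)=0, level(D)=1, enqueue
    A->G: in-degree(G)=1, level(G)>=1
  process E: level=0
    E->F: in-degree(F)=0, level(F)=1, enqueue
    E->G: in-degree(G)=0, level(G)=1, enqueue
  process D: level=1
    D->B: in-degree(B)=1, level(B)>=2
    D->C: in-degree(C)=1, level(C)>=2
  process F: level=1
  process G: level=1
    G->B: in-degree(B)=0, level(B)=2, enqueue
    G->C: in-degree(C)=0, level(C)=2, enqueue
  process B: level=2
  process C: level=2
All levels: A:0, B:2, C:2, D:1, E:0, F:1, G:1
level(D) = 1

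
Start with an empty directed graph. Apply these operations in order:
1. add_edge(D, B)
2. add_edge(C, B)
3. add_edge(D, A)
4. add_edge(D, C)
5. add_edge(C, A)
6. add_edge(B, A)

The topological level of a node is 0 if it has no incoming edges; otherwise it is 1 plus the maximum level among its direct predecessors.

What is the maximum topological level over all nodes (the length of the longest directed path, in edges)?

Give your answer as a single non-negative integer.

Op 1: add_edge(D, B). Edges now: 1
Op 2: add_edge(C, B). Edges now: 2
Op 3: add_edge(D, A). Edges now: 3
Op 4: add_edge(D, C). Edges now: 4
Op 5: add_edge(C, A). Edges now: 5
Op 6: add_edge(B, A). Edges now: 6
Compute levels (Kahn BFS):
  sources (in-degree 0): D
  process D: level=0
    D->A: in-degree(A)=2, level(A)>=1
    D->B: in-degree(B)=1, level(B)>=1
    D->C: in-degree(C)=0, level(C)=1, enqueue
  process C: level=1
    C->A: in-degree(A)=1, level(A)>=2
    C->B: in-degree(B)=0, level(B)=2, enqueue
  process B: level=2
    B->A: in-degree(A)=0, level(A)=3, enqueue
  process A: level=3
All levels: A:3, B:2, C:1, D:0
max level = 3

Answer: 3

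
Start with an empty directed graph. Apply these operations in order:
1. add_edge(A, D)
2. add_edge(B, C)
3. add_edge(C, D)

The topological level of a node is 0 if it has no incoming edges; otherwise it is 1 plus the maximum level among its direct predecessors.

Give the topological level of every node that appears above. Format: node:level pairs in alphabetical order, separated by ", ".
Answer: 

Answer: A:0, B:0, C:1, D:2

Derivation:
Op 1: add_edge(A, D). Edges now: 1
Op 2: add_edge(B, C). Edges now: 2
Op 3: add_edge(C, D). Edges now: 3
Compute levels (Kahn BFS):
  sources (in-degree 0): A, B
  process A: level=0
    A->D: in-degree(D)=1, level(D)>=1
  process B: level=0
    B->C: in-degree(C)=0, level(C)=1, enqueue
  process C: level=1
    C->D: in-degree(D)=0, level(D)=2, enqueue
  process D: level=2
All levels: A:0, B:0, C:1, D:2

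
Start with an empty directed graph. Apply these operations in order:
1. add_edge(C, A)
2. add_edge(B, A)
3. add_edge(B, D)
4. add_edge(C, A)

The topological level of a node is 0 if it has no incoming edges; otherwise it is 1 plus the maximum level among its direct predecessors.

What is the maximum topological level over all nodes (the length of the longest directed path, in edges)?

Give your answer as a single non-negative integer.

Answer: 1

Derivation:
Op 1: add_edge(C, A). Edges now: 1
Op 2: add_edge(B, A). Edges now: 2
Op 3: add_edge(B, D). Edges now: 3
Op 4: add_edge(C, A) (duplicate, no change). Edges now: 3
Compute levels (Kahn BFS):
  sources (in-degree 0): B, C
  process B: level=0
    B->A: in-degree(A)=1, level(A)>=1
    B->D: in-degree(D)=0, level(D)=1, enqueue
  process C: level=0
    C->A: in-degree(A)=0, level(A)=1, enqueue
  process D: level=1
  process A: level=1
All levels: A:1, B:0, C:0, D:1
max level = 1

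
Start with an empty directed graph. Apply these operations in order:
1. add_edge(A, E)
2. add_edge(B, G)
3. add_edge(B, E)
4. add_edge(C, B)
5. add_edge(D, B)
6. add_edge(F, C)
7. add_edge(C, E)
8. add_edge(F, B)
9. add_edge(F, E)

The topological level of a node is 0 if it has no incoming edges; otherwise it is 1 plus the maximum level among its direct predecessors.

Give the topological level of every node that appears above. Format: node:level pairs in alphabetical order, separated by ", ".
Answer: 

Answer: A:0, B:2, C:1, D:0, E:3, F:0, G:3

Derivation:
Op 1: add_edge(A, E). Edges now: 1
Op 2: add_edge(B, G). Edges now: 2
Op 3: add_edge(B, E). Edges now: 3
Op 4: add_edge(C, B). Edges now: 4
Op 5: add_edge(D, B). Edges now: 5
Op 6: add_edge(F, C). Edges now: 6
Op 7: add_edge(C, E). Edges now: 7
Op 8: add_edge(F, B). Edges now: 8
Op 9: add_edge(F, E). Edges now: 9
Compute levels (Kahn BFS):
  sources (in-degree 0): A, D, F
  process A: level=0
    A->E: in-degree(E)=3, level(E)>=1
  process D: level=0
    D->B: in-degree(B)=2, level(B)>=1
  process F: level=0
    F->B: in-degree(B)=1, level(B)>=1
    F->C: in-degree(C)=0, level(C)=1, enqueue
    F->E: in-degree(E)=2, level(E)>=1
  process C: level=1
    C->B: in-degree(B)=0, level(B)=2, enqueue
    C->E: in-degree(E)=1, level(E)>=2
  process B: level=2
    B->E: in-degree(E)=0, level(E)=3, enqueue
    B->G: in-degree(G)=0, level(G)=3, enqueue
  process E: level=3
  process G: level=3
All levels: A:0, B:2, C:1, D:0, E:3, F:0, G:3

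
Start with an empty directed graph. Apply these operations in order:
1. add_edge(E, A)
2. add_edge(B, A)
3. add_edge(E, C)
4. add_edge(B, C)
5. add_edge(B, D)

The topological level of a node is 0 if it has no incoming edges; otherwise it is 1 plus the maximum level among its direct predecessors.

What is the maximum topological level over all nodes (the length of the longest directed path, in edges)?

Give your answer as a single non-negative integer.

Answer: 1

Derivation:
Op 1: add_edge(E, A). Edges now: 1
Op 2: add_edge(B, A). Edges now: 2
Op 3: add_edge(E, C). Edges now: 3
Op 4: add_edge(B, C). Edges now: 4
Op 5: add_edge(B, D). Edges now: 5
Compute levels (Kahn BFS):
  sources (in-degree 0): B, E
  process B: level=0
    B->A: in-degree(A)=1, level(A)>=1
    B->C: in-degree(C)=1, level(C)>=1
    B->D: in-degree(D)=0, level(D)=1, enqueue
  process E: level=0
    E->A: in-degree(A)=0, level(A)=1, enqueue
    E->C: in-degree(C)=0, level(C)=1, enqueue
  process D: level=1
  process A: level=1
  process C: level=1
All levels: A:1, B:0, C:1, D:1, E:0
max level = 1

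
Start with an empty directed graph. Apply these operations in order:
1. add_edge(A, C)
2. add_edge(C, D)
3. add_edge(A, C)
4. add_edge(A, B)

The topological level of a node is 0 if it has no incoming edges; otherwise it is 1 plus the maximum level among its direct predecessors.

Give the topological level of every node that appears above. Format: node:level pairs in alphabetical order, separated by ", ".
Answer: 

Answer: A:0, B:1, C:1, D:2

Derivation:
Op 1: add_edge(A, C). Edges now: 1
Op 2: add_edge(C, D). Edges now: 2
Op 3: add_edge(A, C) (duplicate, no change). Edges now: 2
Op 4: add_edge(A, B). Edges now: 3
Compute levels (Kahn BFS):
  sources (in-degree 0): A
  process A: level=0
    A->B: in-degree(B)=0, level(B)=1, enqueue
    A->C: in-degree(C)=0, level(C)=1, enqueue
  process B: level=1
  process C: level=1
    C->D: in-degree(D)=0, level(D)=2, enqueue
  process D: level=2
All levels: A:0, B:1, C:1, D:2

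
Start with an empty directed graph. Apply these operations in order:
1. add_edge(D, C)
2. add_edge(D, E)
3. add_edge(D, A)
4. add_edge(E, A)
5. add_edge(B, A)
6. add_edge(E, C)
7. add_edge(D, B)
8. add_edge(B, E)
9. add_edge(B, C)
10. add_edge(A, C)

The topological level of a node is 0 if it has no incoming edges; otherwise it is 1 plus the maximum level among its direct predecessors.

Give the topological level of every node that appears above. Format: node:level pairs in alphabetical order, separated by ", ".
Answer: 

Op 1: add_edge(D, C). Edges now: 1
Op 2: add_edge(D, E). Edges now: 2
Op 3: add_edge(D, A). Edges now: 3
Op 4: add_edge(E, A). Edges now: 4
Op 5: add_edge(B, A). Edges now: 5
Op 6: add_edge(E, C). Edges now: 6
Op 7: add_edge(D, B). Edges now: 7
Op 8: add_edge(B, E). Edges now: 8
Op 9: add_edge(B, C). Edges now: 9
Op 10: add_edge(A, C). Edges now: 10
Compute levels (Kahn BFS):
  sources (in-degree 0): D
  process D: level=0
    D->A: in-degree(A)=2, level(A)>=1
    D->B: in-degree(B)=0, level(B)=1, enqueue
    D->C: in-degree(C)=3, level(C)>=1
    D->E: in-degree(E)=1, level(E)>=1
  process B: level=1
    B->A: in-degree(A)=1, level(A)>=2
    B->C: in-degree(C)=2, level(C)>=2
    B->E: in-degree(E)=0, level(E)=2, enqueue
  process E: level=2
    E->A: in-degree(A)=0, level(A)=3, enqueue
    E->C: in-degree(C)=1, level(C)>=3
  process A: level=3
    A->C: in-degree(C)=0, level(C)=4, enqueue
  process C: level=4
All levels: A:3, B:1, C:4, D:0, E:2

Answer: A:3, B:1, C:4, D:0, E:2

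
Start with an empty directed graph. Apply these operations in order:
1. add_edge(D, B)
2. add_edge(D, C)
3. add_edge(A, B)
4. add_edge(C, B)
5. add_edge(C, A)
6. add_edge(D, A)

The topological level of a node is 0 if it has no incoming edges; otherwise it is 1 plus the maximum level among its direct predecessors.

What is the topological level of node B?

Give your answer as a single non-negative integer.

Answer: 3

Derivation:
Op 1: add_edge(D, B). Edges now: 1
Op 2: add_edge(D, C). Edges now: 2
Op 3: add_edge(A, B). Edges now: 3
Op 4: add_edge(C, B). Edges now: 4
Op 5: add_edge(C, A). Edges now: 5
Op 6: add_edge(D, A). Edges now: 6
Compute levels (Kahn BFS):
  sources (in-degree 0): D
  process D: level=0
    D->A: in-degree(A)=1, level(A)>=1
    D->B: in-degree(B)=2, level(B)>=1
    D->C: in-degree(C)=0, level(C)=1, enqueue
  process C: level=1
    C->A: in-degree(A)=0, level(A)=2, enqueue
    C->B: in-degree(B)=1, level(B)>=2
  process A: level=2
    A->B: in-degree(B)=0, level(B)=3, enqueue
  process B: level=3
All levels: A:2, B:3, C:1, D:0
level(B) = 3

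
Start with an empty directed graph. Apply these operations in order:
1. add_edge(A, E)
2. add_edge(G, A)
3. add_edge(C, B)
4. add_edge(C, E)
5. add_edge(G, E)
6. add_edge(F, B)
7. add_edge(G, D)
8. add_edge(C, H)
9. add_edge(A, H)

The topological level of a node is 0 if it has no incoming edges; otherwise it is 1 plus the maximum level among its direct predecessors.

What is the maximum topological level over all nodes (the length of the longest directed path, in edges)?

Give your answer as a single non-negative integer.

Op 1: add_edge(A, E). Edges now: 1
Op 2: add_edge(G, A). Edges now: 2
Op 3: add_edge(C, B). Edges now: 3
Op 4: add_edge(C, E). Edges now: 4
Op 5: add_edge(G, E). Edges now: 5
Op 6: add_edge(F, B). Edges now: 6
Op 7: add_edge(G, D). Edges now: 7
Op 8: add_edge(C, H). Edges now: 8
Op 9: add_edge(A, H). Edges now: 9
Compute levels (Kahn BFS):
  sources (in-degree 0): C, F, G
  process C: level=0
    C->B: in-degree(B)=1, level(B)>=1
    C->E: in-degree(E)=2, level(E)>=1
    C->H: in-degree(H)=1, level(H)>=1
  process F: level=0
    F->B: in-degree(B)=0, level(B)=1, enqueue
  process G: level=0
    G->A: in-degree(A)=0, level(A)=1, enqueue
    G->D: in-degree(D)=0, level(D)=1, enqueue
    G->E: in-degree(E)=1, level(E)>=1
  process B: level=1
  process A: level=1
    A->E: in-degree(E)=0, level(E)=2, enqueue
    A->H: in-degree(H)=0, level(H)=2, enqueue
  process D: level=1
  process E: level=2
  process H: level=2
All levels: A:1, B:1, C:0, D:1, E:2, F:0, G:0, H:2
max level = 2

Answer: 2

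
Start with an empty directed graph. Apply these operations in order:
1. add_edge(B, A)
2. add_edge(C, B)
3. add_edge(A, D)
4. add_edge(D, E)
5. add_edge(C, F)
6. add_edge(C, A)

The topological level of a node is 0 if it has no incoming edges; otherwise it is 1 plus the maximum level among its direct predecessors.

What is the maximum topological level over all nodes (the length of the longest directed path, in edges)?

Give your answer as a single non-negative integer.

Answer: 4

Derivation:
Op 1: add_edge(B, A). Edges now: 1
Op 2: add_edge(C, B). Edges now: 2
Op 3: add_edge(A, D). Edges now: 3
Op 4: add_edge(D, E). Edges now: 4
Op 5: add_edge(C, F). Edges now: 5
Op 6: add_edge(C, A). Edges now: 6
Compute levels (Kahn BFS):
  sources (in-degree 0): C
  process C: level=0
    C->A: in-degree(A)=1, level(A)>=1
    C->B: in-degree(B)=0, level(B)=1, enqueue
    C->F: in-degree(F)=0, level(F)=1, enqueue
  process B: level=1
    B->A: in-degree(A)=0, level(A)=2, enqueue
  process F: level=1
  process A: level=2
    A->D: in-degree(D)=0, level(D)=3, enqueue
  process D: level=3
    D->E: in-degree(E)=0, level(E)=4, enqueue
  process E: level=4
All levels: A:2, B:1, C:0, D:3, E:4, F:1
max level = 4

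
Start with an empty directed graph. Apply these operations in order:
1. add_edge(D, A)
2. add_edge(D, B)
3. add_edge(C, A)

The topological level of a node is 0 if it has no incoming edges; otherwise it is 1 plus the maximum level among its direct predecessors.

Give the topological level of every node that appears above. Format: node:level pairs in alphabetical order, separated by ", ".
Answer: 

Answer: A:1, B:1, C:0, D:0

Derivation:
Op 1: add_edge(D, A). Edges now: 1
Op 2: add_edge(D, B). Edges now: 2
Op 3: add_edge(C, A). Edges now: 3
Compute levels (Kahn BFS):
  sources (in-degree 0): C, D
  process C: level=0
    C->A: in-degree(A)=1, level(A)>=1
  process D: level=0
    D->A: in-degree(A)=0, level(A)=1, enqueue
    D->B: in-degree(B)=0, level(B)=1, enqueue
  process A: level=1
  process B: level=1
All levels: A:1, B:1, C:0, D:0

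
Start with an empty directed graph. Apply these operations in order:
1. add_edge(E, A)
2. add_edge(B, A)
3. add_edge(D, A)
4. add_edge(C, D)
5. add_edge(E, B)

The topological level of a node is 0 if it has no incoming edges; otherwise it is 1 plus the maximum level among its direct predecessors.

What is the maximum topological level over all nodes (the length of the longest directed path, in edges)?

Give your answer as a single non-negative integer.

Op 1: add_edge(E, A). Edges now: 1
Op 2: add_edge(B, A). Edges now: 2
Op 3: add_edge(D, A). Edges now: 3
Op 4: add_edge(C, D). Edges now: 4
Op 5: add_edge(E, B). Edges now: 5
Compute levels (Kahn BFS):
  sources (in-degree 0): C, E
  process C: level=0
    C->D: in-degree(D)=0, level(D)=1, enqueue
  process E: level=0
    E->A: in-degree(A)=2, level(A)>=1
    E->B: in-degree(B)=0, level(B)=1, enqueue
  process D: level=1
    D->A: in-degree(A)=1, level(A)>=2
  process B: level=1
    B->A: in-degree(A)=0, level(A)=2, enqueue
  process A: level=2
All levels: A:2, B:1, C:0, D:1, E:0
max level = 2

Answer: 2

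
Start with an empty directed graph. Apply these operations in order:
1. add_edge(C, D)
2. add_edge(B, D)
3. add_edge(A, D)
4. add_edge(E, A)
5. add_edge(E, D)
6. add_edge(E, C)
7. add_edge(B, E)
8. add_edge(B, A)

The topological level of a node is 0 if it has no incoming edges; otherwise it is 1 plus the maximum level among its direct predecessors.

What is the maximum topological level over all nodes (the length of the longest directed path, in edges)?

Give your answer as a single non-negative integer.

Op 1: add_edge(C, D). Edges now: 1
Op 2: add_edge(B, D). Edges now: 2
Op 3: add_edge(A, D). Edges now: 3
Op 4: add_edge(E, A). Edges now: 4
Op 5: add_edge(E, D). Edges now: 5
Op 6: add_edge(E, C). Edges now: 6
Op 7: add_edge(B, E). Edges now: 7
Op 8: add_edge(B, A). Edges now: 8
Compute levels (Kahn BFS):
  sources (in-degree 0): B
  process B: level=0
    B->A: in-degree(A)=1, level(A)>=1
    B->D: in-degree(D)=3, level(D)>=1
    B->E: in-degree(E)=0, level(E)=1, enqueue
  process E: level=1
    E->A: in-degree(A)=0, level(A)=2, enqueue
    E->C: in-degree(C)=0, level(C)=2, enqueue
    E->D: in-degree(D)=2, level(D)>=2
  process A: level=2
    A->D: in-degree(D)=1, level(D)>=3
  process C: level=2
    C->D: in-degree(D)=0, level(D)=3, enqueue
  process D: level=3
All levels: A:2, B:0, C:2, D:3, E:1
max level = 3

Answer: 3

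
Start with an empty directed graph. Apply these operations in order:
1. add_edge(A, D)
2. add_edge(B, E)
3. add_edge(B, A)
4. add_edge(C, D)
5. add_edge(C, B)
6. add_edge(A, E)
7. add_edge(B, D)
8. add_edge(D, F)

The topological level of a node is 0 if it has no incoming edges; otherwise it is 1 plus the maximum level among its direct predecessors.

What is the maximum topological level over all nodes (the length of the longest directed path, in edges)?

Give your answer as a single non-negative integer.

Op 1: add_edge(A, D). Edges now: 1
Op 2: add_edge(B, E). Edges now: 2
Op 3: add_edge(B, A). Edges now: 3
Op 4: add_edge(C, D). Edges now: 4
Op 5: add_edge(C, B). Edges now: 5
Op 6: add_edge(A, E). Edges now: 6
Op 7: add_edge(B, D). Edges now: 7
Op 8: add_edge(D, F). Edges now: 8
Compute levels (Kahn BFS):
  sources (in-degree 0): C
  process C: level=0
    C->B: in-degree(B)=0, level(B)=1, enqueue
    C->D: in-degree(D)=2, level(D)>=1
  process B: level=1
    B->A: in-degree(A)=0, level(A)=2, enqueue
    B->D: in-degree(D)=1, level(D)>=2
    B->E: in-degree(E)=1, level(E)>=2
  process A: level=2
    A->D: in-degree(D)=0, level(D)=3, enqueue
    A->E: in-degree(E)=0, level(E)=3, enqueue
  process D: level=3
    D->F: in-degree(F)=0, level(F)=4, enqueue
  process E: level=3
  process F: level=4
All levels: A:2, B:1, C:0, D:3, E:3, F:4
max level = 4

Answer: 4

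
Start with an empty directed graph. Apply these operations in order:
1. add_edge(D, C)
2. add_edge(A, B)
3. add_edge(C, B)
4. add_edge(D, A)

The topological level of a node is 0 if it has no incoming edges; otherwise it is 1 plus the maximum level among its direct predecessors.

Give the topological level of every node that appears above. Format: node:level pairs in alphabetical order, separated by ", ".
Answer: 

Answer: A:1, B:2, C:1, D:0

Derivation:
Op 1: add_edge(D, C). Edges now: 1
Op 2: add_edge(A, B). Edges now: 2
Op 3: add_edge(C, B). Edges now: 3
Op 4: add_edge(D, A). Edges now: 4
Compute levels (Kahn BFS):
  sources (in-degree 0): D
  process D: level=0
    D->A: in-degree(A)=0, level(A)=1, enqueue
    D->C: in-degree(C)=0, level(C)=1, enqueue
  process A: level=1
    A->B: in-degree(B)=1, level(B)>=2
  process C: level=1
    C->B: in-degree(B)=0, level(B)=2, enqueue
  process B: level=2
All levels: A:1, B:2, C:1, D:0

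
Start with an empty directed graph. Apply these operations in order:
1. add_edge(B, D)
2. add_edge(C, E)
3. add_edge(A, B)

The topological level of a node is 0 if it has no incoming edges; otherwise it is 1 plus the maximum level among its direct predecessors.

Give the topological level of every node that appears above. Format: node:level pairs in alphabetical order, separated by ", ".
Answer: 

Answer: A:0, B:1, C:0, D:2, E:1

Derivation:
Op 1: add_edge(B, D). Edges now: 1
Op 2: add_edge(C, E). Edges now: 2
Op 3: add_edge(A, B). Edges now: 3
Compute levels (Kahn BFS):
  sources (in-degree 0): A, C
  process A: level=0
    A->B: in-degree(B)=0, level(B)=1, enqueue
  process C: level=0
    C->E: in-degree(E)=0, level(E)=1, enqueue
  process B: level=1
    B->D: in-degree(D)=0, level(D)=2, enqueue
  process E: level=1
  process D: level=2
All levels: A:0, B:1, C:0, D:2, E:1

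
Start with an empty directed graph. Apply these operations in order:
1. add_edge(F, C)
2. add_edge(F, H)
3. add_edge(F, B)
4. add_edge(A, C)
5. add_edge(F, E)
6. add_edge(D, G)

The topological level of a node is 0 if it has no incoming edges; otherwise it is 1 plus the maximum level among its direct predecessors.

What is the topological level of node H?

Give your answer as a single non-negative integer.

Op 1: add_edge(F, C). Edges now: 1
Op 2: add_edge(F, H). Edges now: 2
Op 3: add_edge(F, B). Edges now: 3
Op 4: add_edge(A, C). Edges now: 4
Op 5: add_edge(F, E). Edges now: 5
Op 6: add_edge(D, G). Edges now: 6
Compute levels (Kahn BFS):
  sources (in-degree 0): A, D, F
  process A: level=0
    A->C: in-degree(C)=1, level(C)>=1
  process D: level=0
    D->G: in-degree(G)=0, level(G)=1, enqueue
  process F: level=0
    F->B: in-degree(B)=0, level(B)=1, enqueue
    F->C: in-degree(C)=0, level(C)=1, enqueue
    F->E: in-degree(E)=0, level(E)=1, enqueue
    F->H: in-degree(H)=0, level(H)=1, enqueue
  process G: level=1
  process B: level=1
  process C: level=1
  process E: level=1
  process H: level=1
All levels: A:0, B:1, C:1, D:0, E:1, F:0, G:1, H:1
level(H) = 1

Answer: 1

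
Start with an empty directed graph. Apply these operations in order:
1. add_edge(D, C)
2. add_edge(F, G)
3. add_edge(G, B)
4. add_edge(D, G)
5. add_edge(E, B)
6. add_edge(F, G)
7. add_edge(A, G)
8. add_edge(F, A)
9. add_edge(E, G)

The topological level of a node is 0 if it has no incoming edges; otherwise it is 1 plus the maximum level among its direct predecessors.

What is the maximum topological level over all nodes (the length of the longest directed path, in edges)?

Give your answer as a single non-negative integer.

Op 1: add_edge(D, C). Edges now: 1
Op 2: add_edge(F, G). Edges now: 2
Op 3: add_edge(G, B). Edges now: 3
Op 4: add_edge(D, G). Edges now: 4
Op 5: add_edge(E, B). Edges now: 5
Op 6: add_edge(F, G) (duplicate, no change). Edges now: 5
Op 7: add_edge(A, G). Edges now: 6
Op 8: add_edge(F, A). Edges now: 7
Op 9: add_edge(E, G). Edges now: 8
Compute levels (Kahn BFS):
  sources (in-degree 0): D, E, F
  process D: level=0
    D->C: in-degree(C)=0, level(C)=1, enqueue
    D->G: in-degree(G)=3, level(G)>=1
  process E: level=0
    E->B: in-degree(B)=1, level(B)>=1
    E->G: in-degree(G)=2, level(G)>=1
  process F: level=0
    F->A: in-degree(A)=0, level(A)=1, enqueue
    F->G: in-degree(G)=1, level(G)>=1
  process C: level=1
  process A: level=1
    A->G: in-degree(G)=0, level(G)=2, enqueue
  process G: level=2
    G->B: in-degree(B)=0, level(B)=3, enqueue
  process B: level=3
All levels: A:1, B:3, C:1, D:0, E:0, F:0, G:2
max level = 3

Answer: 3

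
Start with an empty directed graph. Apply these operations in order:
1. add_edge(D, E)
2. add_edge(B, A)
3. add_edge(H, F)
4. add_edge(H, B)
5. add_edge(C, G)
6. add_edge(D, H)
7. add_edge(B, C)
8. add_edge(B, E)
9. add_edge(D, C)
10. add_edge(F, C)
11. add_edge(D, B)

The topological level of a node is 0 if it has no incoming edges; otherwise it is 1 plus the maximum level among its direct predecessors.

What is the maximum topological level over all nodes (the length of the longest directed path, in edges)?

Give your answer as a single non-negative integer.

Op 1: add_edge(D, E). Edges now: 1
Op 2: add_edge(B, A). Edges now: 2
Op 3: add_edge(H, F). Edges now: 3
Op 4: add_edge(H, B). Edges now: 4
Op 5: add_edge(C, G). Edges now: 5
Op 6: add_edge(D, H). Edges now: 6
Op 7: add_edge(B, C). Edges now: 7
Op 8: add_edge(B, E). Edges now: 8
Op 9: add_edge(D, C). Edges now: 9
Op 10: add_edge(F, C). Edges now: 10
Op 11: add_edge(D, B). Edges now: 11
Compute levels (Kahn BFS):
  sources (in-degree 0): D
  process D: level=0
    D->B: in-degree(B)=1, level(B)>=1
    D->C: in-degree(C)=2, level(C)>=1
    D->E: in-degree(E)=1, level(E)>=1
    D->H: in-degree(H)=0, level(H)=1, enqueue
  process H: level=1
    H->B: in-degree(B)=0, level(B)=2, enqueue
    H->F: in-degree(F)=0, level(F)=2, enqueue
  process B: level=2
    B->A: in-degree(A)=0, level(A)=3, enqueue
    B->C: in-degree(C)=1, level(C)>=3
    B->E: in-degree(E)=0, level(E)=3, enqueue
  process F: level=2
    F->C: in-degree(C)=0, level(C)=3, enqueue
  process A: level=3
  process E: level=3
  process C: level=3
    C->G: in-degree(G)=0, level(G)=4, enqueue
  process G: level=4
All levels: A:3, B:2, C:3, D:0, E:3, F:2, G:4, H:1
max level = 4

Answer: 4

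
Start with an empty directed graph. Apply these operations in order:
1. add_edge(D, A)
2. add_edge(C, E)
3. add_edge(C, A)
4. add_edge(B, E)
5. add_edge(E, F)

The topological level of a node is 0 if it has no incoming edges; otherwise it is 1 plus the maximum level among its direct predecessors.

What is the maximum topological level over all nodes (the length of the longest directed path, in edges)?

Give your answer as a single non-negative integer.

Op 1: add_edge(D, A). Edges now: 1
Op 2: add_edge(C, E). Edges now: 2
Op 3: add_edge(C, A). Edges now: 3
Op 4: add_edge(B, E). Edges now: 4
Op 5: add_edge(E, F). Edges now: 5
Compute levels (Kahn BFS):
  sources (in-degree 0): B, C, D
  process B: level=0
    B->E: in-degree(E)=1, level(E)>=1
  process C: level=0
    C->A: in-degree(A)=1, level(A)>=1
    C->E: in-degree(E)=0, level(E)=1, enqueue
  process D: level=0
    D->A: in-degree(A)=0, level(A)=1, enqueue
  process E: level=1
    E->F: in-degree(F)=0, level(F)=2, enqueue
  process A: level=1
  process F: level=2
All levels: A:1, B:0, C:0, D:0, E:1, F:2
max level = 2

Answer: 2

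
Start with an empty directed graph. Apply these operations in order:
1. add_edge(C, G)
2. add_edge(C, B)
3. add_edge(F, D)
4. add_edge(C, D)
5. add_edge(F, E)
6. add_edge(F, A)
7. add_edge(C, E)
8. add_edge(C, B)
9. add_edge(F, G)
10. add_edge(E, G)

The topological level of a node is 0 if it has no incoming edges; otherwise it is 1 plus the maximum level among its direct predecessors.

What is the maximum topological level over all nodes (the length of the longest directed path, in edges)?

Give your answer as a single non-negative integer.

Op 1: add_edge(C, G). Edges now: 1
Op 2: add_edge(C, B). Edges now: 2
Op 3: add_edge(F, D). Edges now: 3
Op 4: add_edge(C, D). Edges now: 4
Op 5: add_edge(F, E). Edges now: 5
Op 6: add_edge(F, A). Edges now: 6
Op 7: add_edge(C, E). Edges now: 7
Op 8: add_edge(C, B) (duplicate, no change). Edges now: 7
Op 9: add_edge(F, G). Edges now: 8
Op 10: add_edge(E, G). Edges now: 9
Compute levels (Kahn BFS):
  sources (in-degree 0): C, F
  process C: level=0
    C->B: in-degree(B)=0, level(B)=1, enqueue
    C->D: in-degree(D)=1, level(D)>=1
    C->E: in-degree(E)=1, level(E)>=1
    C->G: in-degree(G)=2, level(G)>=1
  process F: level=0
    F->A: in-degree(A)=0, level(A)=1, enqueue
    F->D: in-degree(D)=0, level(D)=1, enqueue
    F->E: in-degree(E)=0, level(E)=1, enqueue
    F->G: in-degree(G)=1, level(G)>=1
  process B: level=1
  process A: level=1
  process D: level=1
  process E: level=1
    E->G: in-degree(G)=0, level(G)=2, enqueue
  process G: level=2
All levels: A:1, B:1, C:0, D:1, E:1, F:0, G:2
max level = 2

Answer: 2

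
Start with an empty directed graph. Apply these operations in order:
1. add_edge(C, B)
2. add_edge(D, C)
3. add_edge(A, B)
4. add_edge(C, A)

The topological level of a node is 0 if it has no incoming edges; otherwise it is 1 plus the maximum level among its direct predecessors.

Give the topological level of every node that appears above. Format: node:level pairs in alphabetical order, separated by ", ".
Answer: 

Op 1: add_edge(C, B). Edges now: 1
Op 2: add_edge(D, C). Edges now: 2
Op 3: add_edge(A, B). Edges now: 3
Op 4: add_edge(C, A). Edges now: 4
Compute levels (Kahn BFS):
  sources (in-degree 0): D
  process D: level=0
    D->C: in-degree(C)=0, level(C)=1, enqueue
  process C: level=1
    C->A: in-degree(A)=0, level(A)=2, enqueue
    C->B: in-degree(B)=1, level(B)>=2
  process A: level=2
    A->B: in-degree(B)=0, level(B)=3, enqueue
  process B: level=3
All levels: A:2, B:3, C:1, D:0

Answer: A:2, B:3, C:1, D:0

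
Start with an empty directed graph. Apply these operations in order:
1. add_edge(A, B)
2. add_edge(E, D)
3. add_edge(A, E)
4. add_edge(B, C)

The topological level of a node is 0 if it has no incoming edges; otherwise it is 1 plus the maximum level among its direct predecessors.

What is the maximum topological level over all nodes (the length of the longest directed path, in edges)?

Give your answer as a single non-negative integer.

Op 1: add_edge(A, B). Edges now: 1
Op 2: add_edge(E, D). Edges now: 2
Op 3: add_edge(A, E). Edges now: 3
Op 4: add_edge(B, C). Edges now: 4
Compute levels (Kahn BFS):
  sources (in-degree 0): A
  process A: level=0
    A->B: in-degree(B)=0, level(B)=1, enqueue
    A->E: in-degree(E)=0, level(E)=1, enqueue
  process B: level=1
    B->C: in-degree(C)=0, level(C)=2, enqueue
  process E: level=1
    E->D: in-degree(D)=0, level(D)=2, enqueue
  process C: level=2
  process D: level=2
All levels: A:0, B:1, C:2, D:2, E:1
max level = 2

Answer: 2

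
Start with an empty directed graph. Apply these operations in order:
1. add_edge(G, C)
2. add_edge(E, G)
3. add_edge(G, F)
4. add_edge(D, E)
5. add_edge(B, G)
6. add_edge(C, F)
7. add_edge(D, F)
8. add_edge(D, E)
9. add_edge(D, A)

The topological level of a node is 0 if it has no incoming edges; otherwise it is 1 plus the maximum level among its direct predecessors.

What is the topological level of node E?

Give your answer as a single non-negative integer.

Op 1: add_edge(G, C). Edges now: 1
Op 2: add_edge(E, G). Edges now: 2
Op 3: add_edge(G, F). Edges now: 3
Op 4: add_edge(D, E). Edges now: 4
Op 5: add_edge(B, G). Edges now: 5
Op 6: add_edge(C, F). Edges now: 6
Op 7: add_edge(D, F). Edges now: 7
Op 8: add_edge(D, E) (duplicate, no change). Edges now: 7
Op 9: add_edge(D, A). Edges now: 8
Compute levels (Kahn BFS):
  sources (in-degree 0): B, D
  process B: level=0
    B->G: in-degree(G)=1, level(G)>=1
  process D: level=0
    D->A: in-degree(A)=0, level(A)=1, enqueue
    D->E: in-degree(E)=0, level(E)=1, enqueue
    D->F: in-degree(F)=2, level(F)>=1
  process A: level=1
  process E: level=1
    E->G: in-degree(G)=0, level(G)=2, enqueue
  process G: level=2
    G->C: in-degree(C)=0, level(C)=3, enqueue
    G->F: in-degree(F)=1, level(F)>=3
  process C: level=3
    C->F: in-degree(F)=0, level(F)=4, enqueue
  process F: level=4
All levels: A:1, B:0, C:3, D:0, E:1, F:4, G:2
level(E) = 1

Answer: 1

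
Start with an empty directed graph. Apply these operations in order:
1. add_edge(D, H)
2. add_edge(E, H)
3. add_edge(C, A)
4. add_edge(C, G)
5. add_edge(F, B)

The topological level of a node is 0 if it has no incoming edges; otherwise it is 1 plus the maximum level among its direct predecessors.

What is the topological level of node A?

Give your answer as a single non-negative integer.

Op 1: add_edge(D, H). Edges now: 1
Op 2: add_edge(E, H). Edges now: 2
Op 3: add_edge(C, A). Edges now: 3
Op 4: add_edge(C, G). Edges now: 4
Op 5: add_edge(F, B). Edges now: 5
Compute levels (Kahn BFS):
  sources (in-degree 0): C, D, E, F
  process C: level=0
    C->A: in-degree(A)=0, level(A)=1, enqueue
    C->G: in-degree(G)=0, level(G)=1, enqueue
  process D: level=0
    D->H: in-degree(H)=1, level(H)>=1
  process E: level=0
    E->H: in-degree(H)=0, level(H)=1, enqueue
  process F: level=0
    F->B: in-degree(B)=0, level(B)=1, enqueue
  process A: level=1
  process G: level=1
  process H: level=1
  process B: level=1
All levels: A:1, B:1, C:0, D:0, E:0, F:0, G:1, H:1
level(A) = 1

Answer: 1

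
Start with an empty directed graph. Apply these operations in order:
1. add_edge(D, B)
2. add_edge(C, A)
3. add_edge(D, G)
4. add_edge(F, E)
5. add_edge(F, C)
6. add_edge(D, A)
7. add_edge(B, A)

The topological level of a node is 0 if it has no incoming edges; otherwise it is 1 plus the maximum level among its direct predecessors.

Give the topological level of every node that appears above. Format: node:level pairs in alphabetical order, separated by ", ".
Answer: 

Answer: A:2, B:1, C:1, D:0, E:1, F:0, G:1

Derivation:
Op 1: add_edge(D, B). Edges now: 1
Op 2: add_edge(C, A). Edges now: 2
Op 3: add_edge(D, G). Edges now: 3
Op 4: add_edge(F, E). Edges now: 4
Op 5: add_edge(F, C). Edges now: 5
Op 6: add_edge(D, A). Edges now: 6
Op 7: add_edge(B, A). Edges now: 7
Compute levels (Kahn BFS):
  sources (in-degree 0): D, F
  process D: level=0
    D->A: in-degree(A)=2, level(A)>=1
    D->B: in-degree(B)=0, level(B)=1, enqueue
    D->G: in-degree(G)=0, level(G)=1, enqueue
  process F: level=0
    F->C: in-degree(C)=0, level(C)=1, enqueue
    F->E: in-degree(E)=0, level(E)=1, enqueue
  process B: level=1
    B->A: in-degree(A)=1, level(A)>=2
  process G: level=1
  process C: level=1
    C->A: in-degree(A)=0, level(A)=2, enqueue
  process E: level=1
  process A: level=2
All levels: A:2, B:1, C:1, D:0, E:1, F:0, G:1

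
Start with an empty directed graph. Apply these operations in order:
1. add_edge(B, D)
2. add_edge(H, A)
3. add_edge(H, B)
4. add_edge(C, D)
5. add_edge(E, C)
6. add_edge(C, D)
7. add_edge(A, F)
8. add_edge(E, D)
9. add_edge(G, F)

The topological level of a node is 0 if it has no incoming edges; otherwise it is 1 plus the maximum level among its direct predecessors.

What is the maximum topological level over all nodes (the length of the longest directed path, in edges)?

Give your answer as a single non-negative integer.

Answer: 2

Derivation:
Op 1: add_edge(B, D). Edges now: 1
Op 2: add_edge(H, A). Edges now: 2
Op 3: add_edge(H, B). Edges now: 3
Op 4: add_edge(C, D). Edges now: 4
Op 5: add_edge(E, C). Edges now: 5
Op 6: add_edge(C, D) (duplicate, no change). Edges now: 5
Op 7: add_edge(A, F). Edges now: 6
Op 8: add_edge(E, D). Edges now: 7
Op 9: add_edge(G, F). Edges now: 8
Compute levels (Kahn BFS):
  sources (in-degree 0): E, G, H
  process E: level=0
    E->C: in-degree(C)=0, level(C)=1, enqueue
    E->D: in-degree(D)=2, level(D)>=1
  process G: level=0
    G->F: in-degree(F)=1, level(F)>=1
  process H: level=0
    H->A: in-degree(A)=0, level(A)=1, enqueue
    H->B: in-degree(B)=0, level(B)=1, enqueue
  process C: level=1
    C->D: in-degree(D)=1, level(D)>=2
  process A: level=1
    A->F: in-degree(F)=0, level(F)=2, enqueue
  process B: level=1
    B->D: in-degree(D)=0, level(D)=2, enqueue
  process F: level=2
  process D: level=2
All levels: A:1, B:1, C:1, D:2, E:0, F:2, G:0, H:0
max level = 2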